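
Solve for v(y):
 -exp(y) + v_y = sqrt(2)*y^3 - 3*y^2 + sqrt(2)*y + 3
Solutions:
 v(y) = C1 + sqrt(2)*y^4/4 - y^3 + sqrt(2)*y^2/2 + 3*y + exp(y)


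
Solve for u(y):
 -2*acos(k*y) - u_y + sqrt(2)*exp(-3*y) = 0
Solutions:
 u(y) = C1 - Piecewise((2*y*acos(k*y) + sqrt(2)*exp(-3*y)/3 - 2*sqrt(-k^2*y^2 + 1)/k, Ne(k, 0)), (pi*y + sqrt(2)*exp(-3*y)/3, True))


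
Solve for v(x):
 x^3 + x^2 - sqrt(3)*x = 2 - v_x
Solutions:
 v(x) = C1 - x^4/4 - x^3/3 + sqrt(3)*x^2/2 + 2*x


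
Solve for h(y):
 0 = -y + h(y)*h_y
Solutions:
 h(y) = -sqrt(C1 + y^2)
 h(y) = sqrt(C1 + y^2)


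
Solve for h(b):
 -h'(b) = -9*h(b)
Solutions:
 h(b) = C1*exp(9*b)


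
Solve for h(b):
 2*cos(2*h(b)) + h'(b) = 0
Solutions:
 h(b) = -asin((C1 + exp(8*b))/(C1 - exp(8*b)))/2 + pi/2
 h(b) = asin((C1 + exp(8*b))/(C1 - exp(8*b)))/2


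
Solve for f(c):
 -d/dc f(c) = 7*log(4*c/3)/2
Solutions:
 f(c) = C1 - 7*c*log(c)/2 - 7*c*log(2) + 7*c/2 + 7*c*log(3)/2


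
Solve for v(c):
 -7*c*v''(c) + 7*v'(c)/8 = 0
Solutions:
 v(c) = C1 + C2*c^(9/8)


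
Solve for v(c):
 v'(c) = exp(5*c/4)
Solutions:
 v(c) = C1 + 4*exp(5*c/4)/5


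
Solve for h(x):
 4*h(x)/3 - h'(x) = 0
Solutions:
 h(x) = C1*exp(4*x/3)


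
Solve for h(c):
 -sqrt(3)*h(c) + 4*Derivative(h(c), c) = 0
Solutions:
 h(c) = C1*exp(sqrt(3)*c/4)


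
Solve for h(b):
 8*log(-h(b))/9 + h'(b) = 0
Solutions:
 -li(-h(b)) = C1 - 8*b/9


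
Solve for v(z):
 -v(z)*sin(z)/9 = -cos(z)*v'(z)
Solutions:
 v(z) = C1/cos(z)^(1/9)


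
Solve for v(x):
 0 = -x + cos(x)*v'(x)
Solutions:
 v(x) = C1 + Integral(x/cos(x), x)


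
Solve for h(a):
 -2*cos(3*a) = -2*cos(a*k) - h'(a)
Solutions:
 h(a) = C1 + 2*sin(3*a)/3 - 2*sin(a*k)/k


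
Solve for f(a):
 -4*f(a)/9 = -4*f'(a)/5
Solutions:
 f(a) = C1*exp(5*a/9)


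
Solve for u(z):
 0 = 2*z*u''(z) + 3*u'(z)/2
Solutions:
 u(z) = C1 + C2*z^(1/4)


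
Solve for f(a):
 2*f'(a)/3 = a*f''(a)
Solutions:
 f(a) = C1 + C2*a^(5/3)


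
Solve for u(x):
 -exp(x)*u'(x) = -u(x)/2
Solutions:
 u(x) = C1*exp(-exp(-x)/2)


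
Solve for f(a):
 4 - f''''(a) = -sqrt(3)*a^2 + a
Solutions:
 f(a) = C1 + C2*a + C3*a^2 + C4*a^3 + sqrt(3)*a^6/360 - a^5/120 + a^4/6


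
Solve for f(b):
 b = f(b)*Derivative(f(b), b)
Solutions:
 f(b) = -sqrt(C1 + b^2)
 f(b) = sqrt(C1 + b^2)


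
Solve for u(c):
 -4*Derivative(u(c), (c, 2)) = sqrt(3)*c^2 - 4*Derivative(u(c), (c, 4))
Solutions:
 u(c) = C1 + C2*c + C3*exp(-c) + C4*exp(c) - sqrt(3)*c^4/48 - sqrt(3)*c^2/4


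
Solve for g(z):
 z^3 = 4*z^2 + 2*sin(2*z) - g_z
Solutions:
 g(z) = C1 - z^4/4 + 4*z^3/3 - cos(2*z)


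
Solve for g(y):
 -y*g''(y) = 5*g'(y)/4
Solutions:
 g(y) = C1 + C2/y^(1/4)


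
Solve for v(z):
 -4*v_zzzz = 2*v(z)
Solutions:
 v(z) = (C1*sin(2^(1/4)*z/2) + C2*cos(2^(1/4)*z/2))*exp(-2^(1/4)*z/2) + (C3*sin(2^(1/4)*z/2) + C4*cos(2^(1/4)*z/2))*exp(2^(1/4)*z/2)


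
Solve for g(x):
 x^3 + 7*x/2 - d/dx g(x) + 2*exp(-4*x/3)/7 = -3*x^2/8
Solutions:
 g(x) = C1 + x^4/4 + x^3/8 + 7*x^2/4 - 3*exp(-4*x/3)/14


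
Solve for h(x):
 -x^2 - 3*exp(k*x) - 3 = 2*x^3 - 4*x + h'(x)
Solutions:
 h(x) = C1 - x^4/2 - x^3/3 + 2*x^2 - 3*x - 3*exp(k*x)/k


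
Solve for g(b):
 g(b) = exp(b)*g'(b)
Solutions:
 g(b) = C1*exp(-exp(-b))


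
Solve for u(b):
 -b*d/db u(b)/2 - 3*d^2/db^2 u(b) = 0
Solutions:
 u(b) = C1 + C2*erf(sqrt(3)*b/6)


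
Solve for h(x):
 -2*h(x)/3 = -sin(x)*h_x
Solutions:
 h(x) = C1*(cos(x) - 1)^(1/3)/(cos(x) + 1)^(1/3)


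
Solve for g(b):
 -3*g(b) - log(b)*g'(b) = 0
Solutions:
 g(b) = C1*exp(-3*li(b))


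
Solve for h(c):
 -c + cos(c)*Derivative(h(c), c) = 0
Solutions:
 h(c) = C1 + Integral(c/cos(c), c)


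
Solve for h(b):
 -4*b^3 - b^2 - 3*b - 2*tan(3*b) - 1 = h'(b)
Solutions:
 h(b) = C1 - b^4 - b^3/3 - 3*b^2/2 - b + 2*log(cos(3*b))/3


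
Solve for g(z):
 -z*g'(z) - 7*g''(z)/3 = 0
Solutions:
 g(z) = C1 + C2*erf(sqrt(42)*z/14)


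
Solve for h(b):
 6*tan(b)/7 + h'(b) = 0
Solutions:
 h(b) = C1 + 6*log(cos(b))/7


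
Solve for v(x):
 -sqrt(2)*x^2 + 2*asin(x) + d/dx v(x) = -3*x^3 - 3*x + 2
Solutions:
 v(x) = C1 - 3*x^4/4 + sqrt(2)*x^3/3 - 3*x^2/2 - 2*x*asin(x) + 2*x - 2*sqrt(1 - x^2)


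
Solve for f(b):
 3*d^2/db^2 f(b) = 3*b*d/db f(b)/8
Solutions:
 f(b) = C1 + C2*erfi(b/4)


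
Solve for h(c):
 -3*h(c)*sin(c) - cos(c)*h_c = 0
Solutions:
 h(c) = C1*cos(c)^3


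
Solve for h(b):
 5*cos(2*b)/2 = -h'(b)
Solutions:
 h(b) = C1 - 5*sin(2*b)/4


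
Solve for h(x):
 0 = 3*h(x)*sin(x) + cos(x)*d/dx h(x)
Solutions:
 h(x) = C1*cos(x)^3


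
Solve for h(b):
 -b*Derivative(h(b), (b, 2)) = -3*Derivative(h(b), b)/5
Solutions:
 h(b) = C1 + C2*b^(8/5)


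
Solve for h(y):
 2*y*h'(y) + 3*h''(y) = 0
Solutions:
 h(y) = C1 + C2*erf(sqrt(3)*y/3)


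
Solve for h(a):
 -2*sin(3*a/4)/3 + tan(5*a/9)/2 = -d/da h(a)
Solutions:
 h(a) = C1 + 9*log(cos(5*a/9))/10 - 8*cos(3*a/4)/9


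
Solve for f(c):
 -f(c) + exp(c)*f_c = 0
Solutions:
 f(c) = C1*exp(-exp(-c))


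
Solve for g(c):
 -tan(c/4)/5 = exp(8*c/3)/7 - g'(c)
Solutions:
 g(c) = C1 + 3*exp(8*c/3)/56 - 4*log(cos(c/4))/5


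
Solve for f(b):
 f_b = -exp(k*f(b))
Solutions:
 f(b) = Piecewise((log(1/(C1*k + b*k))/k, Ne(k, 0)), (nan, True))
 f(b) = Piecewise((C1 - b, Eq(k, 0)), (nan, True))


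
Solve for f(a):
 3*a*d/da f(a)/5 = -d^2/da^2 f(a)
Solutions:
 f(a) = C1 + C2*erf(sqrt(30)*a/10)


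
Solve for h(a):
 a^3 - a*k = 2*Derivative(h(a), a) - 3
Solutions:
 h(a) = C1 + a^4/8 - a^2*k/4 + 3*a/2


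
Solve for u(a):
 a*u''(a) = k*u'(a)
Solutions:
 u(a) = C1 + a^(re(k) + 1)*(C2*sin(log(a)*Abs(im(k))) + C3*cos(log(a)*im(k)))


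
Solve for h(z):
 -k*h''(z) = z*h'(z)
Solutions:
 h(z) = C1 + C2*sqrt(k)*erf(sqrt(2)*z*sqrt(1/k)/2)


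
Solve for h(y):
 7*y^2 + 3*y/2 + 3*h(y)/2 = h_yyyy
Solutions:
 h(y) = C1*exp(-2^(3/4)*3^(1/4)*y/2) + C2*exp(2^(3/4)*3^(1/4)*y/2) + C3*sin(2^(3/4)*3^(1/4)*y/2) + C4*cos(2^(3/4)*3^(1/4)*y/2) - 14*y^2/3 - y


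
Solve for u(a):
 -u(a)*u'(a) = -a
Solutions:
 u(a) = -sqrt(C1 + a^2)
 u(a) = sqrt(C1 + a^2)


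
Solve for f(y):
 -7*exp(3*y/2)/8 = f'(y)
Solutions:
 f(y) = C1 - 7*exp(3*y/2)/12


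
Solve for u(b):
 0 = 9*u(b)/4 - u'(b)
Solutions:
 u(b) = C1*exp(9*b/4)


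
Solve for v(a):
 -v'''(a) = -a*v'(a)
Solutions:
 v(a) = C1 + Integral(C2*airyai(a) + C3*airybi(a), a)


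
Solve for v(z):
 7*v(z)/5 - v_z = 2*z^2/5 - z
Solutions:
 v(z) = C1*exp(7*z/5) + 2*z^2/7 - 15*z/49 - 75/343


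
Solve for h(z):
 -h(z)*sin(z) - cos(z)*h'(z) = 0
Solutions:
 h(z) = C1*cos(z)


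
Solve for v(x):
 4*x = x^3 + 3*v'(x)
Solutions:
 v(x) = C1 - x^4/12 + 2*x^2/3


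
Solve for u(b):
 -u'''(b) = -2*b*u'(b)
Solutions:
 u(b) = C1 + Integral(C2*airyai(2^(1/3)*b) + C3*airybi(2^(1/3)*b), b)


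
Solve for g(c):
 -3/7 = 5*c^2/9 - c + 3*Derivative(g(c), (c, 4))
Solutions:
 g(c) = C1 + C2*c + C3*c^2 + C4*c^3 - c^6/1944 + c^5/360 - c^4/168


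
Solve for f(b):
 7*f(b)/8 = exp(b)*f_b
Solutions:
 f(b) = C1*exp(-7*exp(-b)/8)


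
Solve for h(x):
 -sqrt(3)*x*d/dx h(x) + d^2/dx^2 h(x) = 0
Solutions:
 h(x) = C1 + C2*erfi(sqrt(2)*3^(1/4)*x/2)


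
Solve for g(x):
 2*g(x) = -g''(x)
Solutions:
 g(x) = C1*sin(sqrt(2)*x) + C2*cos(sqrt(2)*x)


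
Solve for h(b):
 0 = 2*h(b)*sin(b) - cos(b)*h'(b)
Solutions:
 h(b) = C1/cos(b)^2


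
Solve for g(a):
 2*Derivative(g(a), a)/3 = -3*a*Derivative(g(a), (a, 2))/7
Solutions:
 g(a) = C1 + C2/a^(5/9)


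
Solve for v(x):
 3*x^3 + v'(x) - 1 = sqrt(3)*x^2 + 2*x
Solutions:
 v(x) = C1 - 3*x^4/4 + sqrt(3)*x^3/3 + x^2 + x


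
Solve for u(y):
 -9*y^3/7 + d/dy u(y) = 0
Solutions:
 u(y) = C1 + 9*y^4/28


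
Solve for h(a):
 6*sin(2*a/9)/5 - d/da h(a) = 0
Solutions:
 h(a) = C1 - 27*cos(2*a/9)/5


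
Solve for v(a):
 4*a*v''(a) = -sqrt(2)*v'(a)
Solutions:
 v(a) = C1 + C2*a^(1 - sqrt(2)/4)


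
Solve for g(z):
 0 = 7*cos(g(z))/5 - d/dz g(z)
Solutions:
 -7*z/5 - log(sin(g(z)) - 1)/2 + log(sin(g(z)) + 1)/2 = C1


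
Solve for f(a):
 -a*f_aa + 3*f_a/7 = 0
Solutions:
 f(a) = C1 + C2*a^(10/7)


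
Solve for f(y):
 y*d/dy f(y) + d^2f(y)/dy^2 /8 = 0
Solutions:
 f(y) = C1 + C2*erf(2*y)


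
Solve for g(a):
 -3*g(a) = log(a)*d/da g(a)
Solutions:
 g(a) = C1*exp(-3*li(a))


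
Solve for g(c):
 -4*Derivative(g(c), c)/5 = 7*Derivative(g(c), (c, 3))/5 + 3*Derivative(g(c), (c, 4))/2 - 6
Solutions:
 g(c) = C1 + C2*exp(c*(-28 + 98*2^(1/3)/(45*sqrt(22341) + 6761)^(1/3) + 2^(2/3)*(45*sqrt(22341) + 6761)^(1/3))/90)*sin(2^(1/3)*sqrt(3)*c*(-2^(1/3)*(45*sqrt(22341) + 6761)^(1/3) + 98/(45*sqrt(22341) + 6761)^(1/3))/90) + C3*exp(c*(-28 + 98*2^(1/3)/(45*sqrt(22341) + 6761)^(1/3) + 2^(2/3)*(45*sqrt(22341) + 6761)^(1/3))/90)*cos(2^(1/3)*sqrt(3)*c*(-2^(1/3)*(45*sqrt(22341) + 6761)^(1/3) + 98/(45*sqrt(22341) + 6761)^(1/3))/90) + C4*exp(-c*(98*2^(1/3)/(45*sqrt(22341) + 6761)^(1/3) + 14 + 2^(2/3)*(45*sqrt(22341) + 6761)^(1/3))/45) + 15*c/2


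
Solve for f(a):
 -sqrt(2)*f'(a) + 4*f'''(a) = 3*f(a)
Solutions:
 f(a) = C1*exp(-3^(1/3)*a*(sqrt(2)*3^(1/3)/(sqrt(3)*sqrt(243 - 2*sqrt(2)) + 27)^(1/3) + (sqrt(3)*sqrt(243 - 2*sqrt(2)) + 27)^(1/3))/12)*sin(3^(1/6)*a*(-3*sqrt(2)/(sqrt(3)*sqrt(243 - 2*sqrt(2)) + 27)^(1/3) + 3^(2/3)*(sqrt(3)*sqrt(243 - 2*sqrt(2)) + 27)^(1/3))/12) + C2*exp(-3^(1/3)*a*(sqrt(2)*3^(1/3)/(sqrt(3)*sqrt(243 - 2*sqrt(2)) + 27)^(1/3) + (sqrt(3)*sqrt(243 - 2*sqrt(2)) + 27)^(1/3))/12)*cos(3^(1/6)*a*(-3*sqrt(2)/(sqrt(3)*sqrt(243 - 2*sqrt(2)) + 27)^(1/3) + 3^(2/3)*(sqrt(3)*sqrt(243 - 2*sqrt(2)) + 27)^(1/3))/12) + C3*exp(3^(1/3)*a*(sqrt(2)*3^(1/3)/(sqrt(3)*sqrt(243 - 2*sqrt(2)) + 27)^(1/3) + (sqrt(3)*sqrt(243 - 2*sqrt(2)) + 27)^(1/3))/6)


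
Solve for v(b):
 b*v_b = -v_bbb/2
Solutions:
 v(b) = C1 + Integral(C2*airyai(-2^(1/3)*b) + C3*airybi(-2^(1/3)*b), b)


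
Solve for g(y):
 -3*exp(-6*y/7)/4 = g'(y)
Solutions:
 g(y) = C1 + 7*exp(-6*y/7)/8


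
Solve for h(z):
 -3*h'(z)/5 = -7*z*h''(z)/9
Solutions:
 h(z) = C1 + C2*z^(62/35)


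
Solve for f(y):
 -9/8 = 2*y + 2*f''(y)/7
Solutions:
 f(y) = C1 + C2*y - 7*y^3/6 - 63*y^2/32


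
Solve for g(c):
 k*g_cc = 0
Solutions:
 g(c) = C1 + C2*c


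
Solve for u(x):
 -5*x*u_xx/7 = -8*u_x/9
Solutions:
 u(x) = C1 + C2*x^(101/45)


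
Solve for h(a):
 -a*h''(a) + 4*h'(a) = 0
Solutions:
 h(a) = C1 + C2*a^5


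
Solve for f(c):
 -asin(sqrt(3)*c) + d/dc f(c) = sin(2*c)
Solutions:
 f(c) = C1 + c*asin(sqrt(3)*c) + sqrt(3)*sqrt(1 - 3*c^2)/3 - cos(2*c)/2


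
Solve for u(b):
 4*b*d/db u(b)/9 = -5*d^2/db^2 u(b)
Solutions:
 u(b) = C1 + C2*erf(sqrt(10)*b/15)


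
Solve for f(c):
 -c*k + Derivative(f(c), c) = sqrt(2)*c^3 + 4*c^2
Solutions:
 f(c) = C1 + sqrt(2)*c^4/4 + 4*c^3/3 + c^2*k/2


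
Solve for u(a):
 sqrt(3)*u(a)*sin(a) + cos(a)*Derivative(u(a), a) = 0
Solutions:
 u(a) = C1*cos(a)^(sqrt(3))


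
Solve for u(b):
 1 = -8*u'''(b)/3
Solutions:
 u(b) = C1 + C2*b + C3*b^2 - b^3/16


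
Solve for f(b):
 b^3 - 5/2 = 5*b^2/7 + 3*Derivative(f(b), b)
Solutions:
 f(b) = C1 + b^4/12 - 5*b^3/63 - 5*b/6


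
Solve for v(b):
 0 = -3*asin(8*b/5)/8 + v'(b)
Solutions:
 v(b) = C1 + 3*b*asin(8*b/5)/8 + 3*sqrt(25 - 64*b^2)/64


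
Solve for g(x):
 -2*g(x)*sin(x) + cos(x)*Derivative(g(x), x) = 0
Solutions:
 g(x) = C1/cos(x)^2


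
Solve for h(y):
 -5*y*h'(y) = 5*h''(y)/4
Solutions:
 h(y) = C1 + C2*erf(sqrt(2)*y)


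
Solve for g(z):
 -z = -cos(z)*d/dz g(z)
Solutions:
 g(z) = C1 + Integral(z/cos(z), z)


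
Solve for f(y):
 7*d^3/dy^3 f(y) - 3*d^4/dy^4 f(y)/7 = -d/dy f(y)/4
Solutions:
 f(y) = C1 + C2*exp(y*(-7^(1/3)*(9*sqrt(807465) + 134699)^(1/3) - 1372*7^(2/3)/(9*sqrt(807465) + 134699)^(1/3) + 196)/36)*sin(sqrt(3)*7^(1/3)*y*(-(9*sqrt(807465) + 134699)^(1/3) + 1372*7^(1/3)/(9*sqrt(807465) + 134699)^(1/3))/36) + C3*exp(y*(-7^(1/3)*(9*sqrt(807465) + 134699)^(1/3) - 1372*7^(2/3)/(9*sqrt(807465) + 134699)^(1/3) + 196)/36)*cos(sqrt(3)*7^(1/3)*y*(-(9*sqrt(807465) + 134699)^(1/3) + 1372*7^(1/3)/(9*sqrt(807465) + 134699)^(1/3))/36) + C4*exp(y*(1372*7^(2/3)/(9*sqrt(807465) + 134699)^(1/3) + 98 + 7^(1/3)*(9*sqrt(807465) + 134699)^(1/3))/18)


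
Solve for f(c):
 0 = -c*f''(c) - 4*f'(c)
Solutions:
 f(c) = C1 + C2/c^3


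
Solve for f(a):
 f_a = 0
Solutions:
 f(a) = C1


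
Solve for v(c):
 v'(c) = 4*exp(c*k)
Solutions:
 v(c) = C1 + 4*exp(c*k)/k


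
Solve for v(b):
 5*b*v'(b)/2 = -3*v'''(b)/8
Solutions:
 v(b) = C1 + Integral(C2*airyai(-20^(1/3)*3^(2/3)*b/3) + C3*airybi(-20^(1/3)*3^(2/3)*b/3), b)


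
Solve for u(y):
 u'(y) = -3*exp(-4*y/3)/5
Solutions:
 u(y) = C1 + 9*exp(-4*y/3)/20


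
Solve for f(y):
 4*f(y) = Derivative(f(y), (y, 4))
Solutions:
 f(y) = C1*exp(-sqrt(2)*y) + C2*exp(sqrt(2)*y) + C3*sin(sqrt(2)*y) + C4*cos(sqrt(2)*y)


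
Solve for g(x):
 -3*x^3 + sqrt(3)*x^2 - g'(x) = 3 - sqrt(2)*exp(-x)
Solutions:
 g(x) = C1 - 3*x^4/4 + sqrt(3)*x^3/3 - 3*x - sqrt(2)*exp(-x)


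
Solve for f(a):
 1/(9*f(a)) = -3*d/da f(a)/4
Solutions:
 f(a) = -sqrt(C1 - 24*a)/9
 f(a) = sqrt(C1 - 24*a)/9


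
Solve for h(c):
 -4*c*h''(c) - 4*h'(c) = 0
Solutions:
 h(c) = C1 + C2*log(c)


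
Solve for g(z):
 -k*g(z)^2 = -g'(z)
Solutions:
 g(z) = -1/(C1 + k*z)


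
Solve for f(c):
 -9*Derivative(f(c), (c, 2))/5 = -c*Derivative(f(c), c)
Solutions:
 f(c) = C1 + C2*erfi(sqrt(10)*c/6)


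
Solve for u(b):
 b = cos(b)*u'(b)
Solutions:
 u(b) = C1 + Integral(b/cos(b), b)


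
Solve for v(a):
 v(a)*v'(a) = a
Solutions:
 v(a) = -sqrt(C1 + a^2)
 v(a) = sqrt(C1 + a^2)


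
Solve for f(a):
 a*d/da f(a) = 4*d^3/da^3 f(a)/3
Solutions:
 f(a) = C1 + Integral(C2*airyai(6^(1/3)*a/2) + C3*airybi(6^(1/3)*a/2), a)


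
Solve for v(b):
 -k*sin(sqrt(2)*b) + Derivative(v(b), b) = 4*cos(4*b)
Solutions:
 v(b) = C1 - sqrt(2)*k*cos(sqrt(2)*b)/2 + sin(4*b)


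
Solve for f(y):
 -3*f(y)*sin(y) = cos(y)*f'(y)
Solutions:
 f(y) = C1*cos(y)^3


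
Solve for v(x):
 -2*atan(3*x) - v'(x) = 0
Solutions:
 v(x) = C1 - 2*x*atan(3*x) + log(9*x^2 + 1)/3


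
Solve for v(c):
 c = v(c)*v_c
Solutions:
 v(c) = -sqrt(C1 + c^2)
 v(c) = sqrt(C1 + c^2)


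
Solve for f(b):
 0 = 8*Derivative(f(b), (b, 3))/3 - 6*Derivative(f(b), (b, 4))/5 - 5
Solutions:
 f(b) = C1 + C2*b + C3*b^2 + C4*exp(20*b/9) + 5*b^3/16


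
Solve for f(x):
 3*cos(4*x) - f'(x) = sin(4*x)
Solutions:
 f(x) = C1 + 3*sin(4*x)/4 + cos(4*x)/4


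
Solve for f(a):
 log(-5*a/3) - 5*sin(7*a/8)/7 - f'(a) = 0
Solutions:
 f(a) = C1 + a*log(-a) - a*log(3) - a + a*log(5) + 40*cos(7*a/8)/49


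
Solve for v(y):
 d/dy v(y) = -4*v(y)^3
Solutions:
 v(y) = -sqrt(2)*sqrt(-1/(C1 - 4*y))/2
 v(y) = sqrt(2)*sqrt(-1/(C1 - 4*y))/2


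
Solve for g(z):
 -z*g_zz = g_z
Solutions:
 g(z) = C1 + C2*log(z)


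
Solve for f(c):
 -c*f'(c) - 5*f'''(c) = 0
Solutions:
 f(c) = C1 + Integral(C2*airyai(-5^(2/3)*c/5) + C3*airybi(-5^(2/3)*c/5), c)


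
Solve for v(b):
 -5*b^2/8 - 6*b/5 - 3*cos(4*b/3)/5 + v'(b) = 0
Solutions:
 v(b) = C1 + 5*b^3/24 + 3*b^2/5 + 9*sin(4*b/3)/20


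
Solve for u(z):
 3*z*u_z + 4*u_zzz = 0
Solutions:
 u(z) = C1 + Integral(C2*airyai(-6^(1/3)*z/2) + C3*airybi(-6^(1/3)*z/2), z)


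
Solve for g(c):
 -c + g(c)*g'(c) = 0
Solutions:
 g(c) = -sqrt(C1 + c^2)
 g(c) = sqrt(C1 + c^2)


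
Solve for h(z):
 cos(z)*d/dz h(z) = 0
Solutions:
 h(z) = C1


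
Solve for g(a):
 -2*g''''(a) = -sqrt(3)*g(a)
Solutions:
 g(a) = C1*exp(-2^(3/4)*3^(1/8)*a/2) + C2*exp(2^(3/4)*3^(1/8)*a/2) + C3*sin(2^(3/4)*3^(1/8)*a/2) + C4*cos(2^(3/4)*3^(1/8)*a/2)


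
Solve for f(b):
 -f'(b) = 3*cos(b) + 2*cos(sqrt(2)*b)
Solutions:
 f(b) = C1 - 3*sin(b) - sqrt(2)*sin(sqrt(2)*b)


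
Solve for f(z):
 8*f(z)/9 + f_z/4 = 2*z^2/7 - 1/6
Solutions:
 f(z) = C1*exp(-32*z/9) + 9*z^2/28 - 81*z/448 - 1959/14336


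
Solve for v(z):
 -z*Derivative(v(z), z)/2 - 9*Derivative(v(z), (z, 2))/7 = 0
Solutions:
 v(z) = C1 + C2*erf(sqrt(7)*z/6)


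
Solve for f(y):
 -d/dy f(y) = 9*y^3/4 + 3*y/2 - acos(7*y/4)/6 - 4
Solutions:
 f(y) = C1 - 9*y^4/16 - 3*y^2/4 + y*acos(7*y/4)/6 + 4*y - sqrt(16 - 49*y^2)/42


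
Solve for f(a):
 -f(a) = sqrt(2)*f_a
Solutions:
 f(a) = C1*exp(-sqrt(2)*a/2)


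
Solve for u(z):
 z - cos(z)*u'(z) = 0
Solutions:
 u(z) = C1 + Integral(z/cos(z), z)


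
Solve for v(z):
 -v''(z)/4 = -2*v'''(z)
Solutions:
 v(z) = C1 + C2*z + C3*exp(z/8)


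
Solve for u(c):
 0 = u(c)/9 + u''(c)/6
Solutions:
 u(c) = C1*sin(sqrt(6)*c/3) + C2*cos(sqrt(6)*c/3)


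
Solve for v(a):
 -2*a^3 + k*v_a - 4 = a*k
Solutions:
 v(a) = C1 + a^4/(2*k) + a^2/2 + 4*a/k


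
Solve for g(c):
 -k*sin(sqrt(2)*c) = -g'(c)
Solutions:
 g(c) = C1 - sqrt(2)*k*cos(sqrt(2)*c)/2


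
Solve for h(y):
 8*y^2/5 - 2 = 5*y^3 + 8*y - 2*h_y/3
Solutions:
 h(y) = C1 + 15*y^4/8 - 4*y^3/5 + 6*y^2 + 3*y


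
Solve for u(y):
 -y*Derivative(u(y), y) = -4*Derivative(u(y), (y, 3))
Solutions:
 u(y) = C1 + Integral(C2*airyai(2^(1/3)*y/2) + C3*airybi(2^(1/3)*y/2), y)


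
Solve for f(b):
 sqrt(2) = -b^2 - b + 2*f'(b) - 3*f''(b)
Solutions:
 f(b) = C1 + C2*exp(2*b/3) + b^3/6 + b^2 + sqrt(2)*b/2 + 3*b


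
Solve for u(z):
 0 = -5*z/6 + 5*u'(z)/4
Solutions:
 u(z) = C1 + z^2/3


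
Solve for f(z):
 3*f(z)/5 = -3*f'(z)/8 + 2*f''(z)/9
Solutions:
 f(z) = C1*exp(3*z*(45 - sqrt(9705))/160) + C2*exp(3*z*(45 + sqrt(9705))/160)


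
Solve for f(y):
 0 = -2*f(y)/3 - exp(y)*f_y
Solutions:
 f(y) = C1*exp(2*exp(-y)/3)


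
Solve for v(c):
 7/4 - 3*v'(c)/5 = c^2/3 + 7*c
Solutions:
 v(c) = C1 - 5*c^3/27 - 35*c^2/6 + 35*c/12


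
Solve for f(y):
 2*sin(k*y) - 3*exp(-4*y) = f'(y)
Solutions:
 f(y) = C1 + 3*exp(-4*y)/4 - 2*cos(k*y)/k


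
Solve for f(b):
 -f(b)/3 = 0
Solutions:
 f(b) = 0


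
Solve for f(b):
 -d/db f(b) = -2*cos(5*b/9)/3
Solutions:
 f(b) = C1 + 6*sin(5*b/9)/5


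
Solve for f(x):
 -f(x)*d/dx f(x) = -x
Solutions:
 f(x) = -sqrt(C1 + x^2)
 f(x) = sqrt(C1 + x^2)


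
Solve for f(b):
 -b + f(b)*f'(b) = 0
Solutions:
 f(b) = -sqrt(C1 + b^2)
 f(b) = sqrt(C1 + b^2)


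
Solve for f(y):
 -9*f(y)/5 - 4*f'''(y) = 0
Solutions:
 f(y) = C3*exp(-3^(2/3)*50^(1/3)*y/10) + (C1*sin(3*3^(1/6)*50^(1/3)*y/20) + C2*cos(3*3^(1/6)*50^(1/3)*y/20))*exp(3^(2/3)*50^(1/3)*y/20)


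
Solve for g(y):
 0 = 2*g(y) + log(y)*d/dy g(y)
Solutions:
 g(y) = C1*exp(-2*li(y))


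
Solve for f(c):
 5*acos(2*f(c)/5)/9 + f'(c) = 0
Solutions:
 Integral(1/acos(2*_y/5), (_y, f(c))) = C1 - 5*c/9


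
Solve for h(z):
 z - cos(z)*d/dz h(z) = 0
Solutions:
 h(z) = C1 + Integral(z/cos(z), z)


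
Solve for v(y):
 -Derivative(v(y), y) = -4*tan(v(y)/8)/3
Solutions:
 v(y) = -8*asin(C1*exp(y/6)) + 8*pi
 v(y) = 8*asin(C1*exp(y/6))


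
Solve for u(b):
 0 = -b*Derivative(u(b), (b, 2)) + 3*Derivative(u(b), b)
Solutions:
 u(b) = C1 + C2*b^4


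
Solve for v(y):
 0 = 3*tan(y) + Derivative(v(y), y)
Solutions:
 v(y) = C1 + 3*log(cos(y))


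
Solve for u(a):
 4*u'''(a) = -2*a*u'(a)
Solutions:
 u(a) = C1 + Integral(C2*airyai(-2^(2/3)*a/2) + C3*airybi(-2^(2/3)*a/2), a)


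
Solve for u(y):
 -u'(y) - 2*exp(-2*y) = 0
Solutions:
 u(y) = C1 + exp(-2*y)


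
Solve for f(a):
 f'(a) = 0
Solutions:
 f(a) = C1


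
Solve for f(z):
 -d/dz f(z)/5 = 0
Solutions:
 f(z) = C1


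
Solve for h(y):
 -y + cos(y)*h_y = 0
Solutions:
 h(y) = C1 + Integral(y/cos(y), y)


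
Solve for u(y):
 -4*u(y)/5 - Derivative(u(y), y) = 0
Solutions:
 u(y) = C1*exp(-4*y/5)


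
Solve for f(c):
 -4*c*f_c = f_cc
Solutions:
 f(c) = C1 + C2*erf(sqrt(2)*c)


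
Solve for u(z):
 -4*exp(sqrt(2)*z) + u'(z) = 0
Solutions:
 u(z) = C1 + 2*sqrt(2)*exp(sqrt(2)*z)


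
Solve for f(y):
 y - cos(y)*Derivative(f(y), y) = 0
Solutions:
 f(y) = C1 + Integral(y/cos(y), y)


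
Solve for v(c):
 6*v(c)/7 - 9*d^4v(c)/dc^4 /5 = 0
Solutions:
 v(c) = C1*exp(-10^(1/4)*21^(3/4)*c/21) + C2*exp(10^(1/4)*21^(3/4)*c/21) + C3*sin(10^(1/4)*21^(3/4)*c/21) + C4*cos(10^(1/4)*21^(3/4)*c/21)


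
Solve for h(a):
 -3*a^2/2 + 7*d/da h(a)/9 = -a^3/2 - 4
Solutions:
 h(a) = C1 - 9*a^4/56 + 9*a^3/14 - 36*a/7


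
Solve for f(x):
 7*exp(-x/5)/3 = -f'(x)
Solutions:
 f(x) = C1 + 35*exp(-x/5)/3


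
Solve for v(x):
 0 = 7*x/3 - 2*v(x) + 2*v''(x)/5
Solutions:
 v(x) = C1*exp(-sqrt(5)*x) + C2*exp(sqrt(5)*x) + 7*x/6


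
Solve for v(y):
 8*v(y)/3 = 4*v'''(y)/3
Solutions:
 v(y) = C3*exp(2^(1/3)*y) + (C1*sin(2^(1/3)*sqrt(3)*y/2) + C2*cos(2^(1/3)*sqrt(3)*y/2))*exp(-2^(1/3)*y/2)


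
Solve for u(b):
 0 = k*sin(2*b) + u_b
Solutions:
 u(b) = C1 + k*cos(2*b)/2


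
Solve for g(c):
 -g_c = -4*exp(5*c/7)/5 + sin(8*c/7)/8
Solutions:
 g(c) = C1 + 28*exp(5*c/7)/25 + 7*cos(8*c/7)/64


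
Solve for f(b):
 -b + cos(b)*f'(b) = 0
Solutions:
 f(b) = C1 + Integral(b/cos(b), b)


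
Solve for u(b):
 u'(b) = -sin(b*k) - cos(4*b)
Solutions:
 u(b) = C1 - sin(4*b)/4 + cos(b*k)/k


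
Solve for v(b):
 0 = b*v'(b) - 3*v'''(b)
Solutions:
 v(b) = C1 + Integral(C2*airyai(3^(2/3)*b/3) + C3*airybi(3^(2/3)*b/3), b)


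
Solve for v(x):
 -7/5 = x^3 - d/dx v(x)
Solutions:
 v(x) = C1 + x^4/4 + 7*x/5


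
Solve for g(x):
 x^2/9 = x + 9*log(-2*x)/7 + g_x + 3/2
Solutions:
 g(x) = C1 + x^3/27 - x^2/2 - 9*x*log(-x)/7 + 3*x*(-6*log(2) - 1)/14


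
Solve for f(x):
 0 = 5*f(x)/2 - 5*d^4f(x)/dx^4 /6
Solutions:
 f(x) = C1*exp(-3^(1/4)*x) + C2*exp(3^(1/4)*x) + C3*sin(3^(1/4)*x) + C4*cos(3^(1/4)*x)


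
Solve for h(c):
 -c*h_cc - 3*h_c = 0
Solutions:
 h(c) = C1 + C2/c^2


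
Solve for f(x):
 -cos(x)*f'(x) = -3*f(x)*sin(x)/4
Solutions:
 f(x) = C1/cos(x)^(3/4)


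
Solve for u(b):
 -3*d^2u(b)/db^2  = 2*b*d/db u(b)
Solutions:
 u(b) = C1 + C2*erf(sqrt(3)*b/3)


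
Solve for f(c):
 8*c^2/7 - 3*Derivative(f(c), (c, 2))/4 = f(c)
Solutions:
 f(c) = C1*sin(2*sqrt(3)*c/3) + C2*cos(2*sqrt(3)*c/3) + 8*c^2/7 - 12/7


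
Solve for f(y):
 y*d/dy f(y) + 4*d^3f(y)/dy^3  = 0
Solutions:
 f(y) = C1 + Integral(C2*airyai(-2^(1/3)*y/2) + C3*airybi(-2^(1/3)*y/2), y)


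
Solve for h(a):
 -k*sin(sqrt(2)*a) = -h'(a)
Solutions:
 h(a) = C1 - sqrt(2)*k*cos(sqrt(2)*a)/2


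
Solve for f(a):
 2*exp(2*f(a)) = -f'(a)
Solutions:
 f(a) = log(-sqrt(-1/(C1 - 2*a))) - log(2)/2
 f(a) = log(-1/(C1 - 2*a))/2 - log(2)/2


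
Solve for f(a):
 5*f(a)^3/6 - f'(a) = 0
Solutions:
 f(a) = -sqrt(3)*sqrt(-1/(C1 + 5*a))
 f(a) = sqrt(3)*sqrt(-1/(C1 + 5*a))


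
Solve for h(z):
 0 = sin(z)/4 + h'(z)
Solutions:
 h(z) = C1 + cos(z)/4


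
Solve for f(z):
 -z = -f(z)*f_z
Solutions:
 f(z) = -sqrt(C1 + z^2)
 f(z) = sqrt(C1 + z^2)


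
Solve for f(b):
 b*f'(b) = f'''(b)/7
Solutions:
 f(b) = C1 + Integral(C2*airyai(7^(1/3)*b) + C3*airybi(7^(1/3)*b), b)


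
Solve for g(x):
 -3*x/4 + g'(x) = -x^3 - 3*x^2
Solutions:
 g(x) = C1 - x^4/4 - x^3 + 3*x^2/8


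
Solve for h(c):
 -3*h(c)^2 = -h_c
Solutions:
 h(c) = -1/(C1 + 3*c)


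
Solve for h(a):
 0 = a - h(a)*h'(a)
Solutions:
 h(a) = -sqrt(C1 + a^2)
 h(a) = sqrt(C1 + a^2)


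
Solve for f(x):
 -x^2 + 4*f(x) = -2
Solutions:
 f(x) = x^2/4 - 1/2


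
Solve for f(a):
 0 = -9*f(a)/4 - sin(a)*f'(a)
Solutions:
 f(a) = C1*(cos(a) + 1)^(9/8)/(cos(a) - 1)^(9/8)


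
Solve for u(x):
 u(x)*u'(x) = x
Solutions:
 u(x) = -sqrt(C1 + x^2)
 u(x) = sqrt(C1 + x^2)


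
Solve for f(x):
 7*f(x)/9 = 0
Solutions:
 f(x) = 0


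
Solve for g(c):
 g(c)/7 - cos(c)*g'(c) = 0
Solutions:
 g(c) = C1*(sin(c) + 1)^(1/14)/(sin(c) - 1)^(1/14)


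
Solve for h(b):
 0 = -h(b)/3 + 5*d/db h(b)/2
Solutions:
 h(b) = C1*exp(2*b/15)


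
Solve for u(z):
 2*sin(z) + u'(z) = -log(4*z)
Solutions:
 u(z) = C1 - z*log(z) - 2*z*log(2) + z + 2*cos(z)


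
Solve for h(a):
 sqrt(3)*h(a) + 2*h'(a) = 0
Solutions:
 h(a) = C1*exp(-sqrt(3)*a/2)


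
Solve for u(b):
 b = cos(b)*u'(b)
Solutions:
 u(b) = C1 + Integral(b/cos(b), b)


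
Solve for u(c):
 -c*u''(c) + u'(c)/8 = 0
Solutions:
 u(c) = C1 + C2*c^(9/8)


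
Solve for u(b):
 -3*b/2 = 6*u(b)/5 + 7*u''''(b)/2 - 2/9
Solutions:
 u(b) = -5*b/4 + (C1*sin(3^(1/4)*35^(3/4)*b/35) + C2*cos(3^(1/4)*35^(3/4)*b/35))*exp(-3^(1/4)*35^(3/4)*b/35) + (C3*sin(3^(1/4)*35^(3/4)*b/35) + C4*cos(3^(1/4)*35^(3/4)*b/35))*exp(3^(1/4)*35^(3/4)*b/35) + 5/27


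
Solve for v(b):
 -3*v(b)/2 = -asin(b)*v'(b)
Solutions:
 v(b) = C1*exp(3*Integral(1/asin(b), b)/2)


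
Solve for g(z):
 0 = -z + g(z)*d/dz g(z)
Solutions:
 g(z) = -sqrt(C1 + z^2)
 g(z) = sqrt(C1 + z^2)


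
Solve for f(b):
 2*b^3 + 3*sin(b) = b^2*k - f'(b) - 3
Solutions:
 f(b) = C1 - b^4/2 + b^3*k/3 - 3*b + 3*cos(b)


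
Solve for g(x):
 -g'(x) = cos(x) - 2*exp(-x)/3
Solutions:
 g(x) = C1 - sin(x) - 2*exp(-x)/3


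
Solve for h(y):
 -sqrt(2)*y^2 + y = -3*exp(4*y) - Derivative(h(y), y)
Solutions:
 h(y) = C1 + sqrt(2)*y^3/3 - y^2/2 - 3*exp(4*y)/4


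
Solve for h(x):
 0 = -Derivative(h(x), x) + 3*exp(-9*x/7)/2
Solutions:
 h(x) = C1 - 7*exp(-9*x/7)/6


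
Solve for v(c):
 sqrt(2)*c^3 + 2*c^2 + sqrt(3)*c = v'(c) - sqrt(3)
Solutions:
 v(c) = C1 + sqrt(2)*c^4/4 + 2*c^3/3 + sqrt(3)*c^2/2 + sqrt(3)*c


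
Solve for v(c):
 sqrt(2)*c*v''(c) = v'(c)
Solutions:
 v(c) = C1 + C2*c^(sqrt(2)/2 + 1)


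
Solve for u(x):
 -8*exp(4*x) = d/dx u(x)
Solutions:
 u(x) = C1 - 2*exp(4*x)


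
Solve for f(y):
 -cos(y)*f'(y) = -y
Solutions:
 f(y) = C1 + Integral(y/cos(y), y)


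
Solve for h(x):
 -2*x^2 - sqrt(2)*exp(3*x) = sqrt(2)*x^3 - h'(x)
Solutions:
 h(x) = C1 + sqrt(2)*x^4/4 + 2*x^3/3 + sqrt(2)*exp(3*x)/3


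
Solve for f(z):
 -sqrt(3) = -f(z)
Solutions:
 f(z) = sqrt(3)


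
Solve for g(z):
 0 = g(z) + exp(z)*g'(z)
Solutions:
 g(z) = C1*exp(exp(-z))


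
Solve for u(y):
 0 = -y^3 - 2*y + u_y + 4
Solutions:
 u(y) = C1 + y^4/4 + y^2 - 4*y


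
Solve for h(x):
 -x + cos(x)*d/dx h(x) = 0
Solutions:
 h(x) = C1 + Integral(x/cos(x), x)


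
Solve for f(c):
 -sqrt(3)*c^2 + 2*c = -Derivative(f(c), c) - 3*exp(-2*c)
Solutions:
 f(c) = C1 + sqrt(3)*c^3/3 - c^2 + 3*exp(-2*c)/2


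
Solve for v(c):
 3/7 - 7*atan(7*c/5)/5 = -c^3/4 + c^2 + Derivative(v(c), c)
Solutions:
 v(c) = C1 + c^4/16 - c^3/3 - 7*c*atan(7*c/5)/5 + 3*c/7 + log(49*c^2 + 25)/2


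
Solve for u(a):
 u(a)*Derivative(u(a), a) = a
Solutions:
 u(a) = -sqrt(C1 + a^2)
 u(a) = sqrt(C1 + a^2)


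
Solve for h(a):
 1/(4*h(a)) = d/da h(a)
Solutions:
 h(a) = -sqrt(C1 + 2*a)/2
 h(a) = sqrt(C1 + 2*a)/2


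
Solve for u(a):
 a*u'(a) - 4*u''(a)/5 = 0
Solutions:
 u(a) = C1 + C2*erfi(sqrt(10)*a/4)


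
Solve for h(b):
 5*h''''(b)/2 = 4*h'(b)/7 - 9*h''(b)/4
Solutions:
 h(b) = C1 + C2*exp(-b*(-21*700^(1/3)/(80 + sqrt(19630))^(1/3) + 490^(1/3)*(80 + sqrt(19630))^(1/3))/140)*sin(sqrt(3)*b*(21*700^(1/3)/(80 + sqrt(19630))^(1/3) + 490^(1/3)*(80 + sqrt(19630))^(1/3))/140) + C3*exp(-b*(-21*700^(1/3)/(80 + sqrt(19630))^(1/3) + 490^(1/3)*(80 + sqrt(19630))^(1/3))/140)*cos(sqrt(3)*b*(21*700^(1/3)/(80 + sqrt(19630))^(1/3) + 490^(1/3)*(80 + sqrt(19630))^(1/3))/140) + C4*exp(b*(-21*700^(1/3)/(80 + sqrt(19630))^(1/3) + 490^(1/3)*(80 + sqrt(19630))^(1/3))/70)


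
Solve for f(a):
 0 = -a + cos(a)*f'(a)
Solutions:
 f(a) = C1 + Integral(a/cos(a), a)


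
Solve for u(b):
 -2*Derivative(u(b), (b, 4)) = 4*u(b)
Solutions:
 u(b) = (C1*sin(2^(3/4)*b/2) + C2*cos(2^(3/4)*b/2))*exp(-2^(3/4)*b/2) + (C3*sin(2^(3/4)*b/2) + C4*cos(2^(3/4)*b/2))*exp(2^(3/4)*b/2)


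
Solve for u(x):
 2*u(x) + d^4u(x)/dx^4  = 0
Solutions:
 u(x) = (C1*sin(2^(3/4)*x/2) + C2*cos(2^(3/4)*x/2))*exp(-2^(3/4)*x/2) + (C3*sin(2^(3/4)*x/2) + C4*cos(2^(3/4)*x/2))*exp(2^(3/4)*x/2)


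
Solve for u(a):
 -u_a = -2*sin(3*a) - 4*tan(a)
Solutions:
 u(a) = C1 - 4*log(cos(a)) - 2*cos(3*a)/3


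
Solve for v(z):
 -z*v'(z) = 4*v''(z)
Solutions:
 v(z) = C1 + C2*erf(sqrt(2)*z/4)


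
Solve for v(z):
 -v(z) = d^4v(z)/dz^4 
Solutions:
 v(z) = (C1*sin(sqrt(2)*z/2) + C2*cos(sqrt(2)*z/2))*exp(-sqrt(2)*z/2) + (C3*sin(sqrt(2)*z/2) + C4*cos(sqrt(2)*z/2))*exp(sqrt(2)*z/2)


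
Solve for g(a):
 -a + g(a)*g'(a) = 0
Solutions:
 g(a) = -sqrt(C1 + a^2)
 g(a) = sqrt(C1 + a^2)


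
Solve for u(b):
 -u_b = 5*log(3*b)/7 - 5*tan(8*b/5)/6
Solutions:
 u(b) = C1 - 5*b*log(b)/7 - 5*b*log(3)/7 + 5*b/7 - 25*log(cos(8*b/5))/48


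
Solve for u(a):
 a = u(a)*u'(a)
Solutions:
 u(a) = -sqrt(C1 + a^2)
 u(a) = sqrt(C1 + a^2)


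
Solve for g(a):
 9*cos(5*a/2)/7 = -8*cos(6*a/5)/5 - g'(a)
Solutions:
 g(a) = C1 - 4*sin(6*a/5)/3 - 18*sin(5*a/2)/35


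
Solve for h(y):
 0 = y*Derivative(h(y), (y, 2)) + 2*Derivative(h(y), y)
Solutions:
 h(y) = C1 + C2/y


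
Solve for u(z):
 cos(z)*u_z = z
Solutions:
 u(z) = C1 + Integral(z/cos(z), z)


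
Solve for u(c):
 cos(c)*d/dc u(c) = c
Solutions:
 u(c) = C1 + Integral(c/cos(c), c)


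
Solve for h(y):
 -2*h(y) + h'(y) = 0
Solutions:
 h(y) = C1*exp(2*y)


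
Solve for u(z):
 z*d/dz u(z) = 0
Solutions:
 u(z) = C1


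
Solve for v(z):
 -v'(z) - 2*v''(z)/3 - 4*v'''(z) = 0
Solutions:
 v(z) = C1 + (C2*sin(sqrt(35)*z/12) + C3*cos(sqrt(35)*z/12))*exp(-z/12)


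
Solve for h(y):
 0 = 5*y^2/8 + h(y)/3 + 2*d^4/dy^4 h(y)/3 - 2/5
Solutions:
 h(y) = -15*y^2/8 + (C1*sin(2^(1/4)*y/2) + C2*cos(2^(1/4)*y/2))*exp(-2^(1/4)*y/2) + (C3*sin(2^(1/4)*y/2) + C4*cos(2^(1/4)*y/2))*exp(2^(1/4)*y/2) + 6/5


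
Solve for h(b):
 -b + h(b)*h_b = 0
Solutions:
 h(b) = -sqrt(C1 + b^2)
 h(b) = sqrt(C1 + b^2)


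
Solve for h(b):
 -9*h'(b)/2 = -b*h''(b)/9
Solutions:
 h(b) = C1 + C2*b^(83/2)


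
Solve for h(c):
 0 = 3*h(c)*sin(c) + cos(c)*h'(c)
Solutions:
 h(c) = C1*cos(c)^3


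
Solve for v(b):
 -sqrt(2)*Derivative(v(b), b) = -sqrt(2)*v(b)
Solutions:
 v(b) = C1*exp(b)


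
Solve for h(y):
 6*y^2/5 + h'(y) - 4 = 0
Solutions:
 h(y) = C1 - 2*y^3/5 + 4*y


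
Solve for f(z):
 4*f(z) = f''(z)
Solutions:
 f(z) = C1*exp(-2*z) + C2*exp(2*z)


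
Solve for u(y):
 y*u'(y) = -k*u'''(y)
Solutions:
 u(y) = C1 + Integral(C2*airyai(y*(-1/k)^(1/3)) + C3*airybi(y*(-1/k)^(1/3)), y)


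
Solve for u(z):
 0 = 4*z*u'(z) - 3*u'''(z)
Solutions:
 u(z) = C1 + Integral(C2*airyai(6^(2/3)*z/3) + C3*airybi(6^(2/3)*z/3), z)


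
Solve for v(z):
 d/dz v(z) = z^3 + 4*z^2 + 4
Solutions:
 v(z) = C1 + z^4/4 + 4*z^3/3 + 4*z


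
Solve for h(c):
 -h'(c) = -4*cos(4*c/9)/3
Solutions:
 h(c) = C1 + 3*sin(4*c/9)


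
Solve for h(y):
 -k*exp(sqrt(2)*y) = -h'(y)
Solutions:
 h(y) = C1 + sqrt(2)*k*exp(sqrt(2)*y)/2


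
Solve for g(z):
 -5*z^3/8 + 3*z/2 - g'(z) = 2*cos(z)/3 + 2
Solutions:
 g(z) = C1 - 5*z^4/32 + 3*z^2/4 - 2*z - 2*sin(z)/3


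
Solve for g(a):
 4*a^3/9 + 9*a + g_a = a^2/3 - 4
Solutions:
 g(a) = C1 - a^4/9 + a^3/9 - 9*a^2/2 - 4*a


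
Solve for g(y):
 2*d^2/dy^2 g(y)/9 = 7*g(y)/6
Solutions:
 g(y) = C1*exp(-sqrt(21)*y/2) + C2*exp(sqrt(21)*y/2)


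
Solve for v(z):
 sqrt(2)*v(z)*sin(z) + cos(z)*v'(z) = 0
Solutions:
 v(z) = C1*cos(z)^(sqrt(2))


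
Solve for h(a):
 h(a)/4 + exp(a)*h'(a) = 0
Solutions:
 h(a) = C1*exp(exp(-a)/4)


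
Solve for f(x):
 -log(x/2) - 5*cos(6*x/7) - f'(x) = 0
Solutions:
 f(x) = C1 - x*log(x) + x*log(2) + x - 35*sin(6*x/7)/6


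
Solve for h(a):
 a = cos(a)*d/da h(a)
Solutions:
 h(a) = C1 + Integral(a/cos(a), a)


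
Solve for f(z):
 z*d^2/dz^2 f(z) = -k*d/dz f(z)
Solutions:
 f(z) = C1 + z^(1 - re(k))*(C2*sin(log(z)*Abs(im(k))) + C3*cos(log(z)*im(k)))


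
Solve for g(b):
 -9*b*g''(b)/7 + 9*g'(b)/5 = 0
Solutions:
 g(b) = C1 + C2*b^(12/5)


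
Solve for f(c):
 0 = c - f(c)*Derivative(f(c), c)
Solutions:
 f(c) = -sqrt(C1 + c^2)
 f(c) = sqrt(C1 + c^2)


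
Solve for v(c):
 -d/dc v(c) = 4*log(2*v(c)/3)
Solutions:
 Integral(1/(log(_y) - log(3) + log(2)), (_y, v(c)))/4 = C1 - c


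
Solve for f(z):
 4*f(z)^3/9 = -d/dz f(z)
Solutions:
 f(z) = -3*sqrt(2)*sqrt(-1/(C1 - 4*z))/2
 f(z) = 3*sqrt(2)*sqrt(-1/(C1 - 4*z))/2


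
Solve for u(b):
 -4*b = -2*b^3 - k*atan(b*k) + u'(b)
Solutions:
 u(b) = C1 + b^4/2 - 2*b^2 + k*Piecewise((b*atan(b*k) - log(b^2*k^2 + 1)/(2*k), Ne(k, 0)), (0, True))


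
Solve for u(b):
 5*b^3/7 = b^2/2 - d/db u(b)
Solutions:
 u(b) = C1 - 5*b^4/28 + b^3/6


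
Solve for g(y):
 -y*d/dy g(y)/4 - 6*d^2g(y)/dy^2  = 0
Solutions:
 g(y) = C1 + C2*erf(sqrt(3)*y/12)


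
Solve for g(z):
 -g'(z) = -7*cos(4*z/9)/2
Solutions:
 g(z) = C1 + 63*sin(4*z/9)/8


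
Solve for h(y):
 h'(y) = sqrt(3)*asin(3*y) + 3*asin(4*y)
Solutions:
 h(y) = C1 + 3*y*asin(4*y) + 3*sqrt(1 - 16*y^2)/4 + sqrt(3)*(y*asin(3*y) + sqrt(1 - 9*y^2)/3)


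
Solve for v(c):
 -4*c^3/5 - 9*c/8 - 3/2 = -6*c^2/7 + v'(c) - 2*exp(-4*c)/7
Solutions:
 v(c) = C1 - c^4/5 + 2*c^3/7 - 9*c^2/16 - 3*c/2 - exp(-4*c)/14


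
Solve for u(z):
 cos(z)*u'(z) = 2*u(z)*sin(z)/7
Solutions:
 u(z) = C1/cos(z)^(2/7)


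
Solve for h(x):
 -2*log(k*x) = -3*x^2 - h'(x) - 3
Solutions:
 h(x) = C1 - x^3 + 2*x*log(k*x) - 5*x


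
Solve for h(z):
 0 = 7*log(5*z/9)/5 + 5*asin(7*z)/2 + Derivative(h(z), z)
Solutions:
 h(z) = C1 - 7*z*log(z)/5 - 5*z*asin(7*z)/2 - 7*z*log(5)/5 + 7*z/5 + 14*z*log(3)/5 - 5*sqrt(1 - 49*z^2)/14


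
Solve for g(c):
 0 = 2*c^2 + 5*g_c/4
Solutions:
 g(c) = C1 - 8*c^3/15


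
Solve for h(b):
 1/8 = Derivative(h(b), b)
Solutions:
 h(b) = C1 + b/8


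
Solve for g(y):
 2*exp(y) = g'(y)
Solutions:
 g(y) = C1 + 2*exp(y)


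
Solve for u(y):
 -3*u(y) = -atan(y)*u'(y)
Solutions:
 u(y) = C1*exp(3*Integral(1/atan(y), y))


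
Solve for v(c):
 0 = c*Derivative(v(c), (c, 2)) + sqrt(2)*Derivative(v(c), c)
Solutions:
 v(c) = C1 + C2*c^(1 - sqrt(2))


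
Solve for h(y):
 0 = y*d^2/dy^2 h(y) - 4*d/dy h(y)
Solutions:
 h(y) = C1 + C2*y^5


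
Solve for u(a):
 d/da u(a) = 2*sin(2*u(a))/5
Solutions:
 -2*a/5 + log(cos(2*u(a)) - 1)/4 - log(cos(2*u(a)) + 1)/4 = C1


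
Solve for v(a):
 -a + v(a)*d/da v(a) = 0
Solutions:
 v(a) = -sqrt(C1 + a^2)
 v(a) = sqrt(C1 + a^2)


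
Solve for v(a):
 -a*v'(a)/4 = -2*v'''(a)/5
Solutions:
 v(a) = C1 + Integral(C2*airyai(5^(1/3)*a/2) + C3*airybi(5^(1/3)*a/2), a)


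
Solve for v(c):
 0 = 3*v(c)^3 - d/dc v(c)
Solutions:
 v(c) = -sqrt(2)*sqrt(-1/(C1 + 3*c))/2
 v(c) = sqrt(2)*sqrt(-1/(C1 + 3*c))/2


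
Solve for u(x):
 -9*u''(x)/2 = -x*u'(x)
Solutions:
 u(x) = C1 + C2*erfi(x/3)


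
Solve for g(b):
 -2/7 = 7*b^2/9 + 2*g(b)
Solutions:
 g(b) = -7*b^2/18 - 1/7


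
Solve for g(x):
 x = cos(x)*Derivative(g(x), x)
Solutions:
 g(x) = C1 + Integral(x/cos(x), x)


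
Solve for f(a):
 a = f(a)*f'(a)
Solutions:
 f(a) = -sqrt(C1 + a^2)
 f(a) = sqrt(C1 + a^2)


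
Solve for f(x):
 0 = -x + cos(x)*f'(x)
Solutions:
 f(x) = C1 + Integral(x/cos(x), x)


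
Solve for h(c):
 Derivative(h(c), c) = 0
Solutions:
 h(c) = C1


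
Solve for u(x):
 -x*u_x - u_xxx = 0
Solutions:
 u(x) = C1 + Integral(C2*airyai(-x) + C3*airybi(-x), x)


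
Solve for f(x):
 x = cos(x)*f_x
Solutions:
 f(x) = C1 + Integral(x/cos(x), x)


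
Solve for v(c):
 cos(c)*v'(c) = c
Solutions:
 v(c) = C1 + Integral(c/cos(c), c)


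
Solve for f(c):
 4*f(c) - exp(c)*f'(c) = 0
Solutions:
 f(c) = C1*exp(-4*exp(-c))


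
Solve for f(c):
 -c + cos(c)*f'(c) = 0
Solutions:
 f(c) = C1 + Integral(c/cos(c), c)


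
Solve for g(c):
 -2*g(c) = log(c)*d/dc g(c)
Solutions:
 g(c) = C1*exp(-2*li(c))


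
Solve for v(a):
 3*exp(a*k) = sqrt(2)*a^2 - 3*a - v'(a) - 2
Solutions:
 v(a) = C1 + sqrt(2)*a^3/3 - 3*a^2/2 - 2*a - 3*exp(a*k)/k


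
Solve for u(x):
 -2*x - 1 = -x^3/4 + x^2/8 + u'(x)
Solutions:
 u(x) = C1 + x^4/16 - x^3/24 - x^2 - x


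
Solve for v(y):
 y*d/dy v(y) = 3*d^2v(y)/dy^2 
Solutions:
 v(y) = C1 + C2*erfi(sqrt(6)*y/6)


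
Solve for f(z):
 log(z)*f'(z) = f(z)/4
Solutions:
 f(z) = C1*exp(li(z)/4)


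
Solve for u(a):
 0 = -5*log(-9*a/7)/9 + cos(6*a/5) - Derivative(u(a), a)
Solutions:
 u(a) = C1 - 5*a*log(-a)/9 - 10*a*log(3)/9 + 5*a/9 + 5*a*log(7)/9 + 5*sin(6*a/5)/6


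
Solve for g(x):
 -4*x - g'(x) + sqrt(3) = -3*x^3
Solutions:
 g(x) = C1 + 3*x^4/4 - 2*x^2 + sqrt(3)*x


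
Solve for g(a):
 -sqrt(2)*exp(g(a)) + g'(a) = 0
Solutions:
 g(a) = log(-1/(C1 + sqrt(2)*a))


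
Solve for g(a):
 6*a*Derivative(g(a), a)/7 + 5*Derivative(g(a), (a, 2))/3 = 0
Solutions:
 g(a) = C1 + C2*erf(3*sqrt(35)*a/35)


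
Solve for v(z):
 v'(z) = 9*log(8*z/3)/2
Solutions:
 v(z) = C1 + 9*z*log(z)/2 - 9*z*log(3)/2 - 9*z/2 + 27*z*log(2)/2


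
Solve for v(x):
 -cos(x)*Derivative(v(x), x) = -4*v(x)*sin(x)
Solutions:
 v(x) = C1/cos(x)^4


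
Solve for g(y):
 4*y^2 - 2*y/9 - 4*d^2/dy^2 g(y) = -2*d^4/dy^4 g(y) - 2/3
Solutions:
 g(y) = C1 + C2*y + C3*exp(-sqrt(2)*y) + C4*exp(sqrt(2)*y) + y^4/12 - y^3/108 + 7*y^2/12


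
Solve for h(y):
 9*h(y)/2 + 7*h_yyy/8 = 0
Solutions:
 h(y) = C3*exp(-42^(2/3)*y/7) + (C1*sin(3*14^(2/3)*3^(1/6)*y/14) + C2*cos(3*14^(2/3)*3^(1/6)*y/14))*exp(42^(2/3)*y/14)


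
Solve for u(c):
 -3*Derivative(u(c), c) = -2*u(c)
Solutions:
 u(c) = C1*exp(2*c/3)


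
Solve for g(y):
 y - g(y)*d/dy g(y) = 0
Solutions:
 g(y) = -sqrt(C1 + y^2)
 g(y) = sqrt(C1 + y^2)


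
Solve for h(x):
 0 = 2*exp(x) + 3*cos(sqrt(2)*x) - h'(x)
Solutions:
 h(x) = C1 + 2*exp(x) + 3*sqrt(2)*sin(sqrt(2)*x)/2


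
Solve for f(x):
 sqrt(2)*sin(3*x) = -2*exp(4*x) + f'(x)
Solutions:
 f(x) = C1 + exp(4*x)/2 - sqrt(2)*cos(3*x)/3


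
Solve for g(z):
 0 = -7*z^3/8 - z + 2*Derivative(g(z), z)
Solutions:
 g(z) = C1 + 7*z^4/64 + z^2/4


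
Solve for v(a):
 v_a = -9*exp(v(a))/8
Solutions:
 v(a) = log(1/(C1 + 9*a)) + 3*log(2)


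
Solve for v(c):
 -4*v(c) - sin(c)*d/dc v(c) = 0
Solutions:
 v(c) = C1*(cos(c)^2 + 2*cos(c) + 1)/(cos(c)^2 - 2*cos(c) + 1)


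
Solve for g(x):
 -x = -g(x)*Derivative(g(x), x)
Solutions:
 g(x) = -sqrt(C1 + x^2)
 g(x) = sqrt(C1 + x^2)


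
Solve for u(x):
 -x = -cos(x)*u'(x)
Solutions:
 u(x) = C1 + Integral(x/cos(x), x)


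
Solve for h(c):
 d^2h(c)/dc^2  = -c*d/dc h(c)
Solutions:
 h(c) = C1 + C2*erf(sqrt(2)*c/2)


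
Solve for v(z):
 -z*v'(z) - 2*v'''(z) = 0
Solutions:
 v(z) = C1 + Integral(C2*airyai(-2^(2/3)*z/2) + C3*airybi(-2^(2/3)*z/2), z)


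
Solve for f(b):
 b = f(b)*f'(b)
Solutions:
 f(b) = -sqrt(C1 + b^2)
 f(b) = sqrt(C1 + b^2)


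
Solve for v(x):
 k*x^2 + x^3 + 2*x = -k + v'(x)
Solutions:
 v(x) = C1 + k*x^3/3 + k*x + x^4/4 + x^2


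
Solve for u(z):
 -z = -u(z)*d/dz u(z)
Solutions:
 u(z) = -sqrt(C1 + z^2)
 u(z) = sqrt(C1 + z^2)


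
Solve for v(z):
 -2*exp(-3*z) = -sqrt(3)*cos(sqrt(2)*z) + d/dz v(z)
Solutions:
 v(z) = C1 + sqrt(6)*sin(sqrt(2)*z)/2 + 2*exp(-3*z)/3


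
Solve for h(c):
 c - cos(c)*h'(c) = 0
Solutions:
 h(c) = C1 + Integral(c/cos(c), c)


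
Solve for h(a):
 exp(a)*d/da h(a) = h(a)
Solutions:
 h(a) = C1*exp(-exp(-a))
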